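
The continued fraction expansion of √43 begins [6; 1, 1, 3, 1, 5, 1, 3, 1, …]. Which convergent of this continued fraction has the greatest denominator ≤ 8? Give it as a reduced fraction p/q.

List convergents until the denominator exceeds the bound:
a_0 = 6: 6/1  (≤ bound)
a_1 = 1: 7/1  (≤ bound)
a_2 = 1: 13/2  (≤ bound)
a_3 = 3: 46/7  (≤ bound)
a_4 = 1: 59/9  (> 8, stop)

46/7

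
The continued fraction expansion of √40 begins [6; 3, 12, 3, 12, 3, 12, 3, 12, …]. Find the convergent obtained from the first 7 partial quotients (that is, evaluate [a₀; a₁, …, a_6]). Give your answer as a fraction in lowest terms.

337434/53353

Use the convergent recurrence hₖ = aₖ·hₖ₋₁ + hₖ₋₂ (and likewise for the denominators kₖ):
a_0 = 6: 6/1
a_1 = 3: 19/3
a_2 = 12: 234/37
a_3 = 3: 721/114
a_4 = 12: 8886/1405
a_5 = 3: 27379/4329
a_6 = 12: 337434/53353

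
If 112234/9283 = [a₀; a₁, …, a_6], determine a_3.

112234 = 12·9283 + 838, so a_0 = 12
9283 = 11·838 + 65, so a_1 = 11
838 = 12·65 + 58, so a_2 = 12
65 = 1·58 + 7, so a_3 = 1

1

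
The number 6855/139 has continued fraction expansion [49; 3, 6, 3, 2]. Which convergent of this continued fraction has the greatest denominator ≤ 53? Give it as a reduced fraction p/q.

a_0 = 49: 49/1  (≤ bound)
a_1 = 3: 148/3  (≤ bound)
a_2 = 6: 937/19  (≤ bound)
a_3 = 3: 2959/60  (> 53, stop)

937/19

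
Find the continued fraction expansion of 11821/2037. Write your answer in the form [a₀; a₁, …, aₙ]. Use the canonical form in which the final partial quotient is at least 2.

[5; 1, 4, 12, 1, 1, 7, 2]

Apply division with remainder until the remainder is 0:
⌊11821/2037⌋ = 5, remainder 1636
⌊2037/1636⌋ = 1, remainder 401
⌊1636/401⌋ = 4, remainder 32
⌊401/32⌋ = 12, remainder 17
⌊32/17⌋ = 1, remainder 15
⌊17/15⌋ = 1, remainder 2
⌊15/2⌋ = 7, remainder 1
⌊2/1⌋ = 2, remainder 0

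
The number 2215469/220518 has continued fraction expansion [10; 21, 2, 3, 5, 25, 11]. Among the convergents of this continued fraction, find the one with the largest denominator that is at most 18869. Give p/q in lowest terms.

a_0 = 10: 10/1  (≤ bound)
a_1 = 21: 211/21  (≤ bound)
a_2 = 2: 432/43  (≤ bound)
a_3 = 3: 1507/150  (≤ bound)
a_4 = 5: 7967/793  (≤ bound)
a_5 = 25: 200682/19975  (> 18869, stop)

7967/793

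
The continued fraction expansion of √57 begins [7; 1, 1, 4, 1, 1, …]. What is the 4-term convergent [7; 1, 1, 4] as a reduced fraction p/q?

Use the convergent recurrence hₖ = aₖ·hₖ₋₁ + hₖ₋₂ (and likewise for the denominators kₖ):
a_0 = 7: 7/1
a_1 = 1: 8/1
a_2 = 1: 15/2
a_3 = 4: 68/9

68/9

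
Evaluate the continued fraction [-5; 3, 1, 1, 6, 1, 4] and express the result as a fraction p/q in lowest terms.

Work from the innermost term outward:
Start with 4.
1 + 1/(4/1) = 1 + 1/4 = 5/4
6 + 1/(5/4) = 6 + 4/5 = 34/5
1 + 1/(34/5) = 1 + 5/34 = 39/34
1 + 1/(39/34) = 1 + 34/39 = 73/39
3 + 1/(73/39) = 3 + 39/73 = 258/73
-5 + 1/(258/73) = -5 + 73/258 = -1217/258

-1217/258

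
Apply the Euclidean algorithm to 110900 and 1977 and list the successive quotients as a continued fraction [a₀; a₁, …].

110900 = 56·1977 + 188, so a_0 = 56
1977 = 10·188 + 97, so a_1 = 10
188 = 1·97 + 91, so a_2 = 1
97 = 1·91 + 6, so a_3 = 1
91 = 15·6 + 1, so a_4 = 15
6 = 6·1 + 0, so a_5 = 6

[56; 10, 1, 1, 15, 6]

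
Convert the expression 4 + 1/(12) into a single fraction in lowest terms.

a_0 = 4: 4/1
a_1 = 12: 49/12

49/12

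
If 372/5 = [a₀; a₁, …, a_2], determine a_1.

372 = 74·5 + 2, so a_0 = 74
5 = 2·2 + 1, so a_1 = 2

2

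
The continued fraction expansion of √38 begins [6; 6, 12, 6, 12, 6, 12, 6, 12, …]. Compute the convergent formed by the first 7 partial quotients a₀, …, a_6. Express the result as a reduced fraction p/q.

Start with 12.
6 + 1/(12/1) = 6 + 1/12 = 73/12
12 + 1/(73/12) = 12 + 12/73 = 888/73
6 + 1/(888/73) = 6 + 73/888 = 5401/888
12 + 1/(5401/888) = 12 + 888/5401 = 65700/5401
6 + 1/(65700/5401) = 6 + 5401/65700 = 399601/65700
6 + 1/(399601/65700) = 6 + 65700/399601 = 2463306/399601

2463306/399601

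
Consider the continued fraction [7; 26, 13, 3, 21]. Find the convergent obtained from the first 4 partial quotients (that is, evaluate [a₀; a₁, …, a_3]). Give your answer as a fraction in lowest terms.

7341/1043

Start with 3.
13 + 1/(3/1) = 13 + 1/3 = 40/3
26 + 1/(40/3) = 26 + 3/40 = 1043/40
7 + 1/(1043/40) = 7 + 40/1043 = 7341/1043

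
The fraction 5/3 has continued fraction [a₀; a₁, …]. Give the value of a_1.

1

Apply division with remainder until the remainder is 0:
⌊5/3⌋ = 1, remainder 2
⌊3/2⌋ = 1, remainder 1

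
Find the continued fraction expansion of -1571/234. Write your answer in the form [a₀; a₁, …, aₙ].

[-7; 3, 2, 33]

Repeatedly divide and take the remainder:
-1571 ÷ 234 → quotient -7, remainder 67
234 ÷ 67 → quotient 3, remainder 33
67 ÷ 33 → quotient 2, remainder 1
33 ÷ 1 → quotient 33, remainder 0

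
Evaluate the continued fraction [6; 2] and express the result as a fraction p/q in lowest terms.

a_0 = 6: 6/1
a_1 = 2: 13/2

13/2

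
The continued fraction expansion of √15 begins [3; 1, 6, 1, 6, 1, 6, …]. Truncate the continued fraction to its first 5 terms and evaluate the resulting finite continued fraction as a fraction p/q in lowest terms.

a_0 = 3: 3/1
a_1 = 1: 4/1
a_2 = 6: 27/7
a_3 = 1: 31/8
a_4 = 6: 213/55

213/55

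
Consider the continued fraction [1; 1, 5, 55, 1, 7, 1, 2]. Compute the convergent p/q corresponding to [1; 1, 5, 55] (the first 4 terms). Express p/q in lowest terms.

607/331

Start with 55.
5 + 1/(55/1) = 5 + 1/55 = 276/55
1 + 1/(276/55) = 1 + 55/276 = 331/276
1 + 1/(331/276) = 1 + 276/331 = 607/331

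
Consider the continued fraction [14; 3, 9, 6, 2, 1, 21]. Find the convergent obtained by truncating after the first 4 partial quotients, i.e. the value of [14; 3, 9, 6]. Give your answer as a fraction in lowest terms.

2449/171

Starting at the tail and folding back:
Start with 6.
9 + 1/(6/1) = 9 + 1/6 = 55/6
3 + 1/(55/6) = 3 + 6/55 = 171/55
14 + 1/(171/55) = 14 + 55/171 = 2449/171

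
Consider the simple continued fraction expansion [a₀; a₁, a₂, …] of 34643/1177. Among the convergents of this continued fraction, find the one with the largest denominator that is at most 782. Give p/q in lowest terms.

883/30

a_0 = 29: 29/1  (≤ bound)
a_1 = 2: 59/2  (≤ bound)
a_2 = 3: 206/7  (≤ bound)
a_3 = 4: 883/30  (≤ bound)
a_4 = 39: 34643/1177  (> 782, stop)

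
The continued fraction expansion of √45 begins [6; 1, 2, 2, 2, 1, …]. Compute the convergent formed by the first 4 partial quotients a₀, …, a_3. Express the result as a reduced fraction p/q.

a_0 = 6: 6/1
a_1 = 1: 7/1
a_2 = 2: 20/3
a_3 = 2: 47/7

47/7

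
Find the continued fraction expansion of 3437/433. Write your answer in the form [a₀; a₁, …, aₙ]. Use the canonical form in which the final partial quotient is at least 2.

⌊3437/433⌋ = 7, remainder 406
⌊433/406⌋ = 1, remainder 27
⌊406/27⌋ = 15, remainder 1
⌊27/1⌋ = 27, remainder 0

[7; 1, 15, 27]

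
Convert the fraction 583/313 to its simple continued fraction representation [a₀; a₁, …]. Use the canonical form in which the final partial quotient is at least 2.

583 = 1·313 + 270, so a_0 = 1
313 = 1·270 + 43, so a_1 = 1
270 = 6·43 + 12, so a_2 = 6
43 = 3·12 + 7, so a_3 = 3
12 = 1·7 + 5, so a_4 = 1
7 = 1·5 + 2, so a_5 = 1
5 = 2·2 + 1, so a_6 = 2
2 = 2·1 + 0, so a_7 = 2

[1; 1, 6, 3, 1, 1, 2, 2]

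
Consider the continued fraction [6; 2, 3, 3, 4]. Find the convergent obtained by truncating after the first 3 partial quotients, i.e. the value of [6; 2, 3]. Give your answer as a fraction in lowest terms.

Start with 3.
2 + 1/(3/1) = 2 + 1/3 = 7/3
6 + 1/(7/3) = 6 + 3/7 = 45/7

45/7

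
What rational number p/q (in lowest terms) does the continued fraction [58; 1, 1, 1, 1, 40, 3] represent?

35981/614

a_0 = 58: 58/1
a_1 = 1: 59/1
a_2 = 1: 117/2
a_3 = 1: 176/3
a_4 = 1: 293/5
a_5 = 40: 11896/203
a_6 = 3: 35981/614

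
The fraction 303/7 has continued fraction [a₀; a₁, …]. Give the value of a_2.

⌊303/7⌋ = 43, remainder 2
⌊7/2⌋ = 3, remainder 1
⌊2/1⌋ = 2, remainder 0

2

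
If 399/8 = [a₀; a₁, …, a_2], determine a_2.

Apply division with remainder until the remainder is 0:
⌊399/8⌋ = 49, remainder 7
⌊8/7⌋ = 1, remainder 1
⌊7/1⌋ = 7, remainder 0

7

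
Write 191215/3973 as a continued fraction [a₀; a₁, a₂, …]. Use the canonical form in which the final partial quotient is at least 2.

191215 ÷ 3973 → quotient 48, remainder 511
3973 ÷ 511 → quotient 7, remainder 396
511 ÷ 396 → quotient 1, remainder 115
396 ÷ 115 → quotient 3, remainder 51
115 ÷ 51 → quotient 2, remainder 13
51 ÷ 13 → quotient 3, remainder 12
13 ÷ 12 → quotient 1, remainder 1
12 ÷ 1 → quotient 12, remainder 0

[48; 7, 1, 3, 2, 3, 1, 12]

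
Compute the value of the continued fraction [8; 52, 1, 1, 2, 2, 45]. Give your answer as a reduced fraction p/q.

229809/28658

a_0 = 8: 8/1
a_1 = 52: 417/52
a_2 = 1: 425/53
a_3 = 1: 842/105
a_4 = 2: 2109/263
a_5 = 2: 5060/631
a_6 = 45: 229809/28658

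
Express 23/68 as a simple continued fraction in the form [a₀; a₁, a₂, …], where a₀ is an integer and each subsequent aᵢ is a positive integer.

Apply division with remainder until the remainder is 0:
23 ÷ 68 → quotient 0, remainder 23
68 ÷ 23 → quotient 2, remainder 22
23 ÷ 22 → quotient 1, remainder 1
22 ÷ 1 → quotient 22, remainder 0

[0; 2, 1, 22]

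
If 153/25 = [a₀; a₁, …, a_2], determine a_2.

3

Run the Euclidean algorithm, recording each quotient:
⌊153/25⌋ = 6, remainder 3
⌊25/3⌋ = 8, remainder 1
⌊3/1⌋ = 3, remainder 0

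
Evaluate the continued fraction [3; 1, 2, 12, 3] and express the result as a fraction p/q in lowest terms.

419/114

Work from the innermost term outward:
Start with 3.
12 + 1/(3/1) = 12 + 1/3 = 37/3
2 + 1/(37/3) = 2 + 3/37 = 77/37
1 + 1/(77/37) = 1 + 37/77 = 114/77
3 + 1/(114/77) = 3 + 77/114 = 419/114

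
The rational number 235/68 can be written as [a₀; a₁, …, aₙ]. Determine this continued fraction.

[3; 2, 5, 6]

235 = 3·68 + 31, so a_0 = 3
68 = 2·31 + 6, so a_1 = 2
31 = 5·6 + 1, so a_2 = 5
6 = 6·1 + 0, so a_3 = 6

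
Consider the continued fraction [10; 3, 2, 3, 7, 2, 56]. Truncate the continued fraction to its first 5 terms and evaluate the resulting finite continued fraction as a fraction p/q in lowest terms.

1801/175

Build up convergents one term at a time:
a_0 = 10: 10/1
a_1 = 3: 31/3
a_2 = 2: 72/7
a_3 = 3: 247/24
a_4 = 7: 1801/175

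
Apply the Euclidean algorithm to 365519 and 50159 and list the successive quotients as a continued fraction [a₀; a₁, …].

Run the Euclidean algorithm, recording each quotient:
365519 = 7·50159 + 14406, so a_0 = 7
50159 = 3·14406 + 6941, so a_1 = 3
14406 = 2·6941 + 524, so a_2 = 2
6941 = 13·524 + 129, so a_3 = 13
524 = 4·129 + 8, so a_4 = 4
129 = 16·8 + 1, so a_5 = 16
8 = 8·1 + 0, so a_6 = 8

[7; 3, 2, 13, 4, 16, 8]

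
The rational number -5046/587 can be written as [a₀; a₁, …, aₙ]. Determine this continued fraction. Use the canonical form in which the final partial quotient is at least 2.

[-9; 2, 2, 10, 3, 1, 2]

⌊-5046/587⌋ = -9, remainder 237
⌊587/237⌋ = 2, remainder 113
⌊237/113⌋ = 2, remainder 11
⌊113/11⌋ = 10, remainder 3
⌊11/3⌋ = 3, remainder 2
⌊3/2⌋ = 1, remainder 1
⌊2/1⌋ = 2, remainder 0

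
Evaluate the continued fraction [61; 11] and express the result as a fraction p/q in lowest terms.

Starting at the tail and folding back:
Start with 11.
61 + 1/(11/1) = 61 + 1/11 = 672/11

672/11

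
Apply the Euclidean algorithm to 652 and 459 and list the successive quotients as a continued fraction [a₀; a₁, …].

[1; 2, 2, 1, 1, 1, 4, 5]

652 = 1·459 + 193, so a_0 = 1
459 = 2·193 + 73, so a_1 = 2
193 = 2·73 + 47, so a_2 = 2
73 = 1·47 + 26, so a_3 = 1
47 = 1·26 + 21, so a_4 = 1
26 = 1·21 + 5, so a_5 = 1
21 = 4·5 + 1, so a_6 = 4
5 = 5·1 + 0, so a_7 = 5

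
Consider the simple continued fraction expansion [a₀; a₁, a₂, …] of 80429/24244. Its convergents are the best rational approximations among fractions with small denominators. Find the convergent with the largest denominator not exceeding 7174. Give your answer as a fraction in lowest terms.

List convergents until the denominator exceeds the bound:
a_0 = 3: 3/1  (≤ bound)
a_1 = 3: 10/3  (≤ bound)
a_2 = 6: 63/19  (≤ bound)
a_3 = 1: 73/22  (≤ bound)
a_4 = 2: 209/63  (≤ bound)
a_5 = 12: 2581/778  (≤ bound)
a_6 = 15: 38924/11733  (> 7174, stop)

2581/778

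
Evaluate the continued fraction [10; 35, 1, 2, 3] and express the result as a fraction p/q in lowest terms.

3580/357

a_0 = 10: 10/1
a_1 = 35: 351/35
a_2 = 1: 361/36
a_3 = 2: 1073/107
a_4 = 3: 3580/357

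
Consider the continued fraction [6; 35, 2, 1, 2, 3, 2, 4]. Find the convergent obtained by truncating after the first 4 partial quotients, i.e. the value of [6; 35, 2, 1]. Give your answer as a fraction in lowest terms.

Start with 1.
2 + 1/(1/1) = 2 + 1/1 = 3/1
35 + 1/(3/1) = 35 + 1/3 = 106/3
6 + 1/(106/3) = 6 + 3/106 = 639/106

639/106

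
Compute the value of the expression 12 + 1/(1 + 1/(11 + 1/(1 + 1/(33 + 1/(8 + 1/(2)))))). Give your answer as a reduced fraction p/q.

Starting at the tail and folding back:
Start with 2.
8 + 1/(2/1) = 8 + 1/2 = 17/2
33 + 1/(17/2) = 33 + 2/17 = 563/17
1 + 1/(563/17) = 1 + 17/563 = 580/563
11 + 1/(580/563) = 11 + 563/580 = 6943/580
1 + 1/(6943/580) = 1 + 580/6943 = 7523/6943
12 + 1/(7523/6943) = 12 + 6943/7523 = 97219/7523

97219/7523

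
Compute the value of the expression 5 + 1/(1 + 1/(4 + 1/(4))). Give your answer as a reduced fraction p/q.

Use the convergent recurrence hₖ = aₖ·hₖ₋₁ + hₖ₋₂ (and likewise for the denominators kₖ):
a_0 = 5: 5/1
a_1 = 1: 6/1
a_2 = 4: 29/5
a_3 = 4: 122/21

122/21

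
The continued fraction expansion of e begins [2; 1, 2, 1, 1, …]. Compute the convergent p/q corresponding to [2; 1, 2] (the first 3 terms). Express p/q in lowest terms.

8/3

a_0 = 2: 2/1
a_1 = 1: 3/1
a_2 = 2: 8/3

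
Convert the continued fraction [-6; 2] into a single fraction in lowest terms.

Start with 2.
-6 + 1/(2/1) = -6 + 1/2 = -11/2

-11/2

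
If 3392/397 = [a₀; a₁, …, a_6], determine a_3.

⌊3392/397⌋ = 8, remainder 216
⌊397/216⌋ = 1, remainder 181
⌊216/181⌋ = 1, remainder 35
⌊181/35⌋ = 5, remainder 6

5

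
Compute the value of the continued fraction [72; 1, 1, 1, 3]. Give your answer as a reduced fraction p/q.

Start with 3.
1 + 1/(3/1) = 1 + 1/3 = 4/3
1 + 1/(4/3) = 1 + 3/4 = 7/4
1 + 1/(7/4) = 1 + 4/7 = 11/7
72 + 1/(11/7) = 72 + 7/11 = 799/11

799/11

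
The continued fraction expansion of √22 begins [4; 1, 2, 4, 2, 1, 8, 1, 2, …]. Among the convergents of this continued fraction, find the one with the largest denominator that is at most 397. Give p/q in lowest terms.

a_0 = 4: 4/1  (≤ bound)
a_1 = 1: 5/1  (≤ bound)
a_2 = 2: 14/3  (≤ bound)
a_3 = 4: 61/13  (≤ bound)
a_4 = 2: 136/29  (≤ bound)
a_5 = 1: 197/42  (≤ bound)
a_6 = 8: 1712/365  (≤ bound)
a_7 = 1: 1909/407  (> 397, stop)

1712/365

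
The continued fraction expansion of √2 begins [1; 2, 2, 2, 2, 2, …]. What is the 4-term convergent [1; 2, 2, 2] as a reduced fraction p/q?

Start with 2.
2 + 1/(2/1) = 2 + 1/2 = 5/2
2 + 1/(5/2) = 2 + 2/5 = 12/5
1 + 1/(12/5) = 1 + 5/12 = 17/12

17/12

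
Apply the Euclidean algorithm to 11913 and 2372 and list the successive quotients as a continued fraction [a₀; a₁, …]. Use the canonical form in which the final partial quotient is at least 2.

11913 = 5·2372 + 53, so a_0 = 5
2372 = 44·53 + 40, so a_1 = 44
53 = 1·40 + 13, so a_2 = 1
40 = 3·13 + 1, so a_3 = 3
13 = 13·1 + 0, so a_4 = 13

[5; 44, 1, 3, 13]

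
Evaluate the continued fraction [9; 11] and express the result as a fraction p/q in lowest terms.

Start with 11.
9 + 1/(11/1) = 9 + 1/11 = 100/11

100/11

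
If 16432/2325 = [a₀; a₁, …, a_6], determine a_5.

3

Apply division with remainder until the remainder is 0:
16432 = 7·2325 + 157, so a_0 = 7
2325 = 14·157 + 127, so a_1 = 14
157 = 1·127 + 30, so a_2 = 1
127 = 4·30 + 7, so a_3 = 4
30 = 4·7 + 2, so a_4 = 4
7 = 3·2 + 1, so a_5 = 3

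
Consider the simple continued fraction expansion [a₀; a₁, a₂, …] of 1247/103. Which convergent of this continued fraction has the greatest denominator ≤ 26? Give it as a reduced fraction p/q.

a_0 = 12: 12/1  (≤ bound)
a_1 = 9: 109/9  (≤ bound)
a_2 = 2: 230/19  (≤ bound)
a_3 = 1: 339/28  (> 26, stop)

230/19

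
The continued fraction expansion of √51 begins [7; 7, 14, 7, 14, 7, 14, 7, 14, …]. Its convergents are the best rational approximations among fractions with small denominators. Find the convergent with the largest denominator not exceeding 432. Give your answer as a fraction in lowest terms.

707/99

List convergents until the denominator exceeds the bound:
a_0 = 7: 7/1  (≤ bound)
a_1 = 7: 50/7  (≤ bound)
a_2 = 14: 707/99  (≤ bound)
a_3 = 7: 4999/700  (> 432, stop)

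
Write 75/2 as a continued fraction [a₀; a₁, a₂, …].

[37; 2]

Apply division with remainder until the remainder is 0:
75 = 37·2 + 1, so a_0 = 37
2 = 2·1 + 0, so a_1 = 2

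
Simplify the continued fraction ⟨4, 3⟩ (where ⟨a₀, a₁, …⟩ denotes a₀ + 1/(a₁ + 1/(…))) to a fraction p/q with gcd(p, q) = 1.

Compute successive convergents:
a_0 = 4: 4/1
a_1 = 3: 13/3

13/3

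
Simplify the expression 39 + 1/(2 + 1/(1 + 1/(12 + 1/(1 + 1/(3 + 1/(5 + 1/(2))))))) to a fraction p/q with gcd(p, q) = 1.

72900/1853

Start with 2.
5 + 1/(2/1) = 5 + 1/2 = 11/2
3 + 1/(11/2) = 3 + 2/11 = 35/11
1 + 1/(35/11) = 1 + 11/35 = 46/35
12 + 1/(46/35) = 12 + 35/46 = 587/46
1 + 1/(587/46) = 1 + 46/587 = 633/587
2 + 1/(633/587) = 2 + 587/633 = 1853/633
39 + 1/(1853/633) = 39 + 633/1853 = 72900/1853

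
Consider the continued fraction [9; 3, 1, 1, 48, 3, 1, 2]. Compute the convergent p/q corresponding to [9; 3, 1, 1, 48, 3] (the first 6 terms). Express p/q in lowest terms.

Build up convergents one term at a time:
a_0 = 9: 9/1
a_1 = 3: 28/3
a_2 = 1: 37/4
a_3 = 1: 65/7
a_4 = 48: 3157/340
a_5 = 3: 9536/1027

9536/1027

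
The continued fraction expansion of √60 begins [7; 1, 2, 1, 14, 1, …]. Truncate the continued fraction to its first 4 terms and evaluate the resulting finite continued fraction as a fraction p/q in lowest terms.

Start with 1.
2 + 1/(1/1) = 2 + 1/1 = 3/1
1 + 1/(3/1) = 1 + 1/3 = 4/3
7 + 1/(4/3) = 7 + 3/4 = 31/4

31/4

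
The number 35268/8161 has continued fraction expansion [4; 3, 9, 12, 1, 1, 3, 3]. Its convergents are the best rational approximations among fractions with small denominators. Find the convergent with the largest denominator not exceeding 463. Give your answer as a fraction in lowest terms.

a_0 = 4: 4/1  (≤ bound)
a_1 = 3: 13/3  (≤ bound)
a_2 = 9: 121/28  (≤ bound)
a_3 = 12: 1465/339  (≤ bound)
a_4 = 1: 1586/367  (≤ bound)
a_5 = 1: 3051/706  (> 463, stop)

1586/367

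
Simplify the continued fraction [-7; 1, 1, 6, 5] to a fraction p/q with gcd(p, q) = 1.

Build up convergents one term at a time:
a_0 = -7: -7/1
a_1 = 1: -6/1
a_2 = 1: -13/2
a_3 = 6: -84/13
a_4 = 5: -433/67

-433/67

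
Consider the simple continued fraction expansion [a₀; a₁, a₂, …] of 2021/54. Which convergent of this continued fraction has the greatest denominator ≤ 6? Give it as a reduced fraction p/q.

a_0 = 37: 37/1  (≤ bound)
a_1 = 2: 75/2  (≤ bound)
a_2 = 2: 187/5  (≤ bound)
a_3 = 1: 262/7  (> 6, stop)

187/5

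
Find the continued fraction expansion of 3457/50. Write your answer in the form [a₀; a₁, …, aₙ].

3457 ÷ 50 → quotient 69, remainder 7
50 ÷ 7 → quotient 7, remainder 1
7 ÷ 1 → quotient 7, remainder 0

[69; 7, 7]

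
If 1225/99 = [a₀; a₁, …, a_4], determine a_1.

2

⌊1225/99⌋ = 12, remainder 37
⌊99/37⌋ = 2, remainder 25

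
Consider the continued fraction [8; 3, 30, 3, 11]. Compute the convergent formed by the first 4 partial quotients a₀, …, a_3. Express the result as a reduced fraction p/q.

Start with 3.
30 + 1/(3/1) = 30 + 1/3 = 91/3
3 + 1/(91/3) = 3 + 3/91 = 276/91
8 + 1/(276/91) = 8 + 91/276 = 2299/276

2299/276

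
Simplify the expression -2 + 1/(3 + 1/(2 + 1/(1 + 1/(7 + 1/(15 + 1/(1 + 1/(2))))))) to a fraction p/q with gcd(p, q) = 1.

-6208/3649

a_0 = -2: -2/1
a_1 = 3: -5/3
a_2 = 2: -12/7
a_3 = 1: -17/10
a_4 = 7: -131/77
a_5 = 15: -1982/1165
a_6 = 1: -2113/1242
a_7 = 2: -6208/3649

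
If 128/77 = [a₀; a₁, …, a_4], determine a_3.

Run the Euclidean algorithm, recording each quotient:
⌊128/77⌋ = 1, remainder 51
⌊77/51⌋ = 1, remainder 26
⌊51/26⌋ = 1, remainder 25
⌊26/25⌋ = 1, remainder 1

1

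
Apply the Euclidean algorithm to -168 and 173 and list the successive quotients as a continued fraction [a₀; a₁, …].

[-1; 34, 1, 1, 2]

Repeatedly divide and take the remainder:
-168 ÷ 173 → quotient -1, remainder 5
173 ÷ 5 → quotient 34, remainder 3
5 ÷ 3 → quotient 1, remainder 2
3 ÷ 2 → quotient 1, remainder 1
2 ÷ 1 → quotient 2, remainder 0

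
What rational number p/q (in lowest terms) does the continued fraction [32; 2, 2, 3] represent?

551/17

Start with 3.
2 + 1/(3/1) = 2 + 1/3 = 7/3
2 + 1/(7/3) = 2 + 3/7 = 17/7
32 + 1/(17/7) = 32 + 7/17 = 551/17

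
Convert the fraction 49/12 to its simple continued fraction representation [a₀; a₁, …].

[4; 12]

Apply division with remainder until the remainder is 0:
49 ÷ 12 → quotient 4, remainder 1
12 ÷ 1 → quotient 12, remainder 0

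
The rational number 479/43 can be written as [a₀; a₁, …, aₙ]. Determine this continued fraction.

Apply division with remainder until the remainder is 0:
479 = 11·43 + 6, so a_0 = 11
43 = 7·6 + 1, so a_1 = 7
6 = 6·1 + 0, so a_2 = 6

[11; 7, 6]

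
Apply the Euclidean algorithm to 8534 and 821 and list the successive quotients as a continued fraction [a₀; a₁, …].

[10; 2, 1, 1, 6, 1, 6, 3]

⌊8534/821⌋ = 10, remainder 324
⌊821/324⌋ = 2, remainder 173
⌊324/173⌋ = 1, remainder 151
⌊173/151⌋ = 1, remainder 22
⌊151/22⌋ = 6, remainder 19
⌊22/19⌋ = 1, remainder 3
⌊19/3⌋ = 6, remainder 1
⌊3/1⌋ = 3, remainder 0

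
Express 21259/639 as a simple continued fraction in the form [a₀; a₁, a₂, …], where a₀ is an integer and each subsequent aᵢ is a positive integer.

[33; 3, 1, 2, 1, 1, 24]

Apply division with remainder until the remainder is 0:
21259 ÷ 639 → quotient 33, remainder 172
639 ÷ 172 → quotient 3, remainder 123
172 ÷ 123 → quotient 1, remainder 49
123 ÷ 49 → quotient 2, remainder 25
49 ÷ 25 → quotient 1, remainder 24
25 ÷ 24 → quotient 1, remainder 1
24 ÷ 1 → quotient 24, remainder 0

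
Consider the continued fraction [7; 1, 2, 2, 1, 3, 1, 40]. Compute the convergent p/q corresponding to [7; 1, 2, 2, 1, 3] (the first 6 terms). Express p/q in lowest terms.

Build up convergents one term at a time:
a_0 = 7: 7/1
a_1 = 1: 8/1
a_2 = 2: 23/3
a_3 = 2: 54/7
a_4 = 1: 77/10
a_5 = 3: 285/37

285/37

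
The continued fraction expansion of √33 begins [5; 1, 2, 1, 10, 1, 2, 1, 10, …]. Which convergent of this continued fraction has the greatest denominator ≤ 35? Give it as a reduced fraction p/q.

a_0 = 5: 5/1  (≤ bound)
a_1 = 1: 6/1  (≤ bound)
a_2 = 2: 17/3  (≤ bound)
a_3 = 1: 23/4  (≤ bound)
a_4 = 10: 247/43  (> 35, stop)

23/4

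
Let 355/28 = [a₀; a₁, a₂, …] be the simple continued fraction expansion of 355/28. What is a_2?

355 ÷ 28 → quotient 12, remainder 19
28 ÷ 19 → quotient 1, remainder 9
19 ÷ 9 → quotient 2, remainder 1

2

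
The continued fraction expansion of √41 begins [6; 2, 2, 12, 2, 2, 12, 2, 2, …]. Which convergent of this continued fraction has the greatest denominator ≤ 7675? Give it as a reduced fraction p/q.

a_0 = 6: 6/1  (≤ bound)
a_1 = 2: 13/2  (≤ bound)
a_2 = 2: 32/5  (≤ bound)
a_3 = 12: 397/62  (≤ bound)
a_4 = 2: 826/129  (≤ bound)
a_5 = 2: 2049/320  (≤ bound)
a_6 = 12: 25414/3969  (≤ bound)
a_7 = 2: 52877/8258  (> 7675, stop)

25414/3969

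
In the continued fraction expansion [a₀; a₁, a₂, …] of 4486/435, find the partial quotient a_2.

5

Run the Euclidean algorithm, recording each quotient:
4486 ÷ 435 → quotient 10, remainder 136
435 ÷ 136 → quotient 3, remainder 27
136 ÷ 27 → quotient 5, remainder 1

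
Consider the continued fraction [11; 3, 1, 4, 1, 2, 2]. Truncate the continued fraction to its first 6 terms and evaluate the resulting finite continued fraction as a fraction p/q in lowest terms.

Starting at the tail and folding back:
Start with 2.
1 + 1/(2/1) = 1 + 1/2 = 3/2
4 + 1/(3/2) = 4 + 2/3 = 14/3
1 + 1/(14/3) = 1 + 3/14 = 17/14
3 + 1/(17/14) = 3 + 14/17 = 65/17
11 + 1/(65/17) = 11 + 17/65 = 732/65

732/65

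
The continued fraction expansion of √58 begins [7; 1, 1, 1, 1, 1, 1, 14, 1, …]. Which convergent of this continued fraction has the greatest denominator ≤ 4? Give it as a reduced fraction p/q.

23/3

a_0 = 7: 7/1  (≤ bound)
a_1 = 1: 8/1  (≤ bound)
a_2 = 1: 15/2  (≤ bound)
a_3 = 1: 23/3  (≤ bound)
a_4 = 1: 38/5  (> 4, stop)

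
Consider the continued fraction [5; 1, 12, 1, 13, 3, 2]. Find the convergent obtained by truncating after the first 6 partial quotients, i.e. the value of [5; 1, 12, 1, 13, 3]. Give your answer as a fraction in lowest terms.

Starting at the tail and folding back:
Start with 3.
13 + 1/(3/1) = 13 + 1/3 = 40/3
1 + 1/(40/3) = 1 + 3/40 = 43/40
12 + 1/(43/40) = 12 + 40/43 = 556/43
1 + 1/(556/43) = 1 + 43/556 = 599/556
5 + 1/(599/556) = 5 + 556/599 = 3551/599

3551/599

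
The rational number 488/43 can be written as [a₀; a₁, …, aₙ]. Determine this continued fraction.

⌊488/43⌋ = 11, remainder 15
⌊43/15⌋ = 2, remainder 13
⌊15/13⌋ = 1, remainder 2
⌊13/2⌋ = 6, remainder 1
⌊2/1⌋ = 2, remainder 0

[11; 2, 1, 6, 2]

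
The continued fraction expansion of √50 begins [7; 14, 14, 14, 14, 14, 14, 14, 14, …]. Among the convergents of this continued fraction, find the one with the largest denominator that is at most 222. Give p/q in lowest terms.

List convergents until the denominator exceeds the bound:
a_0 = 7: 7/1  (≤ bound)
a_1 = 14: 99/14  (≤ bound)
a_2 = 14: 1393/197  (≤ bound)
a_3 = 14: 19601/2772  (> 222, stop)

1393/197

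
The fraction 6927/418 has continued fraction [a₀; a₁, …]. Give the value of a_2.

6927 = 16·418 + 239, so a_0 = 16
418 = 1·239 + 179, so a_1 = 1
239 = 1·179 + 60, so a_2 = 1

1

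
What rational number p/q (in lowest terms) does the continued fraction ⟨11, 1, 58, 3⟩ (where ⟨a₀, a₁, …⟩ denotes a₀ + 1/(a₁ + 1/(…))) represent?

Collapse the nested fraction from the inside out:
Start with 3.
58 + 1/(3/1) = 58 + 1/3 = 175/3
1 + 1/(175/3) = 1 + 3/175 = 178/175
11 + 1/(178/175) = 11 + 175/178 = 2133/178

2133/178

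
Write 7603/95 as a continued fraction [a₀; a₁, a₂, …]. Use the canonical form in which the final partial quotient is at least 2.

[80; 31, 1, 2]

Repeatedly divide and take the remainder:
7603 = 80·95 + 3, so a_0 = 80
95 = 31·3 + 2, so a_1 = 31
3 = 1·2 + 1, so a_2 = 1
2 = 2·1 + 0, so a_3 = 2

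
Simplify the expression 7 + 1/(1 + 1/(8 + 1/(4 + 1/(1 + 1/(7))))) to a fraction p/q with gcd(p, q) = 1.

2833/359

Build up convergents one term at a time:
a_0 = 7: 7/1
a_1 = 1: 8/1
a_2 = 8: 71/9
a_3 = 4: 292/37
a_4 = 1: 363/46
a_5 = 7: 2833/359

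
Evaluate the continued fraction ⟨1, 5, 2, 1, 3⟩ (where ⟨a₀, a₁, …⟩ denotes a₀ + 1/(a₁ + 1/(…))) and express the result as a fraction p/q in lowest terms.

Starting at the tail and folding back:
Start with 3.
1 + 1/(3/1) = 1 + 1/3 = 4/3
2 + 1/(4/3) = 2 + 3/4 = 11/4
5 + 1/(11/4) = 5 + 4/11 = 59/11
1 + 1/(59/11) = 1 + 11/59 = 70/59

70/59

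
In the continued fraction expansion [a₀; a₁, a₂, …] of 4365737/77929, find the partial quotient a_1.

45

4365737 = 56·77929 + 1713, so a_0 = 56
77929 = 45·1713 + 844, so a_1 = 45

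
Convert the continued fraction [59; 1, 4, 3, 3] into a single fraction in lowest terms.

Collapse the nested fraction from the inside out:
Start with 3.
3 + 1/(3/1) = 3 + 1/3 = 10/3
4 + 1/(10/3) = 4 + 3/10 = 43/10
1 + 1/(43/10) = 1 + 10/43 = 53/43
59 + 1/(53/43) = 59 + 43/53 = 3170/53

3170/53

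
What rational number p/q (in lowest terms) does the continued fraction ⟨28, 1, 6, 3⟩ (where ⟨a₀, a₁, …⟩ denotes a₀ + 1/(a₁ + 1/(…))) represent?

a_0 = 28: 28/1
a_1 = 1: 29/1
a_2 = 6: 202/7
a_3 = 3: 635/22

635/22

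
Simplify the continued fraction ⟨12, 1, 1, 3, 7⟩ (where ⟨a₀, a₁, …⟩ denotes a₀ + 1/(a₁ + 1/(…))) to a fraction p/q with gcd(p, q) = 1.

Starting at the tail and folding back:
Start with 7.
3 + 1/(7/1) = 3 + 1/7 = 22/7
1 + 1/(22/7) = 1 + 7/22 = 29/22
1 + 1/(29/22) = 1 + 22/29 = 51/29
12 + 1/(51/29) = 12 + 29/51 = 641/51

641/51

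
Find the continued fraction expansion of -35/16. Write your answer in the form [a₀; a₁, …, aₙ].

-35 ÷ 16 → quotient -3, remainder 13
16 ÷ 13 → quotient 1, remainder 3
13 ÷ 3 → quotient 4, remainder 1
3 ÷ 1 → quotient 3, remainder 0

[-3; 1, 4, 3]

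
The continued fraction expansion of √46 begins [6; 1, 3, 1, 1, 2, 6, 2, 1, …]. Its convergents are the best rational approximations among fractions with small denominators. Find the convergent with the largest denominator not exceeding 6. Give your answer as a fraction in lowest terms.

List convergents until the denominator exceeds the bound:
a_0 = 6: 6/1  (≤ bound)
a_1 = 1: 7/1  (≤ bound)
a_2 = 3: 27/4  (≤ bound)
a_3 = 1: 34/5  (≤ bound)
a_4 = 1: 61/9  (> 6, stop)

34/5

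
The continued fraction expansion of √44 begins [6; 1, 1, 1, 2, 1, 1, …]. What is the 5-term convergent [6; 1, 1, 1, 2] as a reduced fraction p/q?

Compute successive convergents:
a_0 = 6: 6/1
a_1 = 1: 7/1
a_2 = 1: 13/2
a_3 = 1: 20/3
a_4 = 2: 53/8

53/8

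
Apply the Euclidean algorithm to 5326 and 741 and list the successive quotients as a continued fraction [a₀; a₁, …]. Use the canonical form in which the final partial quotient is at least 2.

[7; 5, 3, 46]

5326 ÷ 741 → quotient 7, remainder 139
741 ÷ 139 → quotient 5, remainder 46
139 ÷ 46 → quotient 3, remainder 1
46 ÷ 1 → quotient 46, remainder 0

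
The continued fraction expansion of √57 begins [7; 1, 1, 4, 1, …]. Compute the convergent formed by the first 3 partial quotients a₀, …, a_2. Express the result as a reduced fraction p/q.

15/2

Start with 1.
1 + 1/(1/1) = 1 + 1/1 = 2/1
7 + 1/(2/1) = 7 + 1/2 = 15/2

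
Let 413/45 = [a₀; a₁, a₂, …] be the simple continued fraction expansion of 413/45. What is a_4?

1

413 ÷ 45 → quotient 9, remainder 8
45 ÷ 8 → quotient 5, remainder 5
8 ÷ 5 → quotient 1, remainder 3
5 ÷ 3 → quotient 1, remainder 2
3 ÷ 2 → quotient 1, remainder 1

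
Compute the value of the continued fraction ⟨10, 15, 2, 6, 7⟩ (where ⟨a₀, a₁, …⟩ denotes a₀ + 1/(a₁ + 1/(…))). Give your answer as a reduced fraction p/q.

14473/1438

Work from the innermost term outward:
Start with 7.
6 + 1/(7/1) = 6 + 1/7 = 43/7
2 + 1/(43/7) = 2 + 7/43 = 93/43
15 + 1/(93/43) = 15 + 43/93 = 1438/93
10 + 1/(1438/93) = 10 + 93/1438 = 14473/1438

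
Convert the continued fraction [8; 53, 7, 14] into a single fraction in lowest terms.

Starting at the tail and folding back:
Start with 14.
7 + 1/(14/1) = 7 + 1/14 = 99/14
53 + 1/(99/14) = 53 + 14/99 = 5261/99
8 + 1/(5261/99) = 8 + 99/5261 = 42187/5261

42187/5261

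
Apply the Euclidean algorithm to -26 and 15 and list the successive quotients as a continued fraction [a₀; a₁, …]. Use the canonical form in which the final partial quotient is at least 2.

[-2; 3, 1, 3]

Repeatedly divide and take the remainder:
-26 = -2·15 + 4, so a_0 = -2
15 = 3·4 + 3, so a_1 = 3
4 = 1·3 + 1, so a_2 = 1
3 = 3·1 + 0, so a_3 = 3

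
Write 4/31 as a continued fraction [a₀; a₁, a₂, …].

Apply division with remainder until the remainder is 0:
⌊4/31⌋ = 0, remainder 4
⌊31/4⌋ = 7, remainder 3
⌊4/3⌋ = 1, remainder 1
⌊3/1⌋ = 3, remainder 0

[0; 7, 1, 3]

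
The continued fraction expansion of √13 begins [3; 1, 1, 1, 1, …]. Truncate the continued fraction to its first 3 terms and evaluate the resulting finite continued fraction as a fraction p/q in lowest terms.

7/2

Start with 1.
1 + 1/(1/1) = 1 + 1/1 = 2/1
3 + 1/(2/1) = 3 + 1/2 = 7/2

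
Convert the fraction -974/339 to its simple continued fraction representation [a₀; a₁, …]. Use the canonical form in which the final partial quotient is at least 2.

-974 = -3·339 + 43, so a_0 = -3
339 = 7·43 + 38, so a_1 = 7
43 = 1·38 + 5, so a_2 = 1
38 = 7·5 + 3, so a_3 = 7
5 = 1·3 + 2, so a_4 = 1
3 = 1·2 + 1, so a_5 = 1
2 = 2·1 + 0, so a_6 = 2

[-3; 7, 1, 7, 1, 1, 2]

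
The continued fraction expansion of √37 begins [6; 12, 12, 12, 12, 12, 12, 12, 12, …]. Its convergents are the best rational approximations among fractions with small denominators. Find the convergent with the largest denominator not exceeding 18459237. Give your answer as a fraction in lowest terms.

18798954/3090529

a_0 = 6: 6/1  (≤ bound)
a_1 = 12: 73/12  (≤ bound)
a_2 = 12: 882/145  (≤ bound)
a_3 = 12: 10657/1752  (≤ bound)
a_4 = 12: 128766/21169  (≤ bound)
a_5 = 12: 1555849/255780  (≤ bound)
a_6 = 12: 18798954/3090529  (≤ bound)
a_7 = 12: 227143297/37342128  (> 18459237, stop)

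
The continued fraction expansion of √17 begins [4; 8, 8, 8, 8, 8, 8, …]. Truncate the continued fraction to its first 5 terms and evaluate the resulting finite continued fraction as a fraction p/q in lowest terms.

17684/4289

Start with 8.
8 + 1/(8/1) = 8 + 1/8 = 65/8
8 + 1/(65/8) = 8 + 8/65 = 528/65
8 + 1/(528/65) = 8 + 65/528 = 4289/528
4 + 1/(4289/528) = 4 + 528/4289 = 17684/4289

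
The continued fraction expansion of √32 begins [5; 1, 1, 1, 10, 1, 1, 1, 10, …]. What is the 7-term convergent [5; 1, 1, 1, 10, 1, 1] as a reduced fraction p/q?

Work from the innermost term outward:
Start with 1.
1 + 1/(1/1) = 1 + 1/1 = 2/1
10 + 1/(2/1) = 10 + 1/2 = 21/2
1 + 1/(21/2) = 1 + 2/21 = 23/21
1 + 1/(23/21) = 1 + 21/23 = 44/23
1 + 1/(44/23) = 1 + 23/44 = 67/44
5 + 1/(67/44) = 5 + 44/67 = 379/67

379/67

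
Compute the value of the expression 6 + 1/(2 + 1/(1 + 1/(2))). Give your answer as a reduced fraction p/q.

51/8

Use the convergent recurrence hₖ = aₖ·hₖ₋₁ + hₖ₋₂ (and likewise for the denominators kₖ):
a_0 = 6: 6/1
a_1 = 2: 13/2
a_2 = 1: 19/3
a_3 = 2: 51/8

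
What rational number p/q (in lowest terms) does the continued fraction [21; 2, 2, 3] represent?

Compute successive convergents:
a_0 = 21: 21/1
a_1 = 2: 43/2
a_2 = 2: 107/5
a_3 = 3: 364/17

364/17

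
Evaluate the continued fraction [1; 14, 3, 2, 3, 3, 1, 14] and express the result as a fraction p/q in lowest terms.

23258/21737

Compute successive convergents:
a_0 = 1: 1/1
a_1 = 14: 15/14
a_2 = 3: 46/43
a_3 = 2: 107/100
a_4 = 3: 367/343
a_5 = 3: 1208/1129
a_6 = 1: 1575/1472
a_7 = 14: 23258/21737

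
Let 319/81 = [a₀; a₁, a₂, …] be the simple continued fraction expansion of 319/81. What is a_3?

319 = 3·81 + 76, so a_0 = 3
81 = 1·76 + 5, so a_1 = 1
76 = 15·5 + 1, so a_2 = 15
5 = 5·1 + 0, so a_3 = 5

5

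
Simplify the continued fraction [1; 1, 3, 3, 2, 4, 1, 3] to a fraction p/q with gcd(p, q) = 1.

1099/622

Use the convergent recurrence hₖ = aₖ·hₖ₋₁ + hₖ₋₂ (and likewise for the denominators kₖ):
a_0 = 1: 1/1
a_1 = 1: 2/1
a_2 = 3: 7/4
a_3 = 3: 23/13
a_4 = 2: 53/30
a_5 = 4: 235/133
a_6 = 1: 288/163
a_7 = 3: 1099/622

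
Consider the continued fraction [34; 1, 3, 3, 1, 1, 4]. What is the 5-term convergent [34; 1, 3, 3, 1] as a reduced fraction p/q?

Compute successive convergents:
a_0 = 34: 34/1
a_1 = 1: 35/1
a_2 = 3: 139/4
a_3 = 3: 452/13
a_4 = 1: 591/17

591/17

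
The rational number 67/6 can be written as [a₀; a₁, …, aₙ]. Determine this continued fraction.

67 = 11·6 + 1, so a_0 = 11
6 = 6·1 + 0, so a_1 = 6

[11; 6]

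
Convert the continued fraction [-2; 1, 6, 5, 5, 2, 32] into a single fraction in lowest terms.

-15157/13307

Work from the innermost term outward:
Start with 32.
2 + 1/(32/1) = 2 + 1/32 = 65/32
5 + 1/(65/32) = 5 + 32/65 = 357/65
5 + 1/(357/65) = 5 + 65/357 = 1850/357
6 + 1/(1850/357) = 6 + 357/1850 = 11457/1850
1 + 1/(11457/1850) = 1 + 1850/11457 = 13307/11457
-2 + 1/(13307/11457) = -2 + 11457/13307 = -15157/13307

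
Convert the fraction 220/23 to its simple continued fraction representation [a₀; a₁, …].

[9; 1, 1, 3, 3]

220 = 9·23 + 13, so a_0 = 9
23 = 1·13 + 10, so a_1 = 1
13 = 1·10 + 3, so a_2 = 1
10 = 3·3 + 1, so a_3 = 3
3 = 3·1 + 0, so a_4 = 3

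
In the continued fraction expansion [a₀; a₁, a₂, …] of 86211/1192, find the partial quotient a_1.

3

Run the Euclidean algorithm, recording each quotient:
86211 ÷ 1192 → quotient 72, remainder 387
1192 ÷ 387 → quotient 3, remainder 31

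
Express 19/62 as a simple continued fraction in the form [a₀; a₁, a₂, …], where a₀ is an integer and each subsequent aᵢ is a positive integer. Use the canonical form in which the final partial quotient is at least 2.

[0; 3, 3, 1, 4]

19 = 0·62 + 19, so a_0 = 0
62 = 3·19 + 5, so a_1 = 3
19 = 3·5 + 4, so a_2 = 3
5 = 1·4 + 1, so a_3 = 1
4 = 4·1 + 0, so a_4 = 4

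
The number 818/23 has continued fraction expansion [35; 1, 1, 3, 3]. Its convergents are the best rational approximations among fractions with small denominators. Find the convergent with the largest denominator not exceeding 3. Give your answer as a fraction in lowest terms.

71/2

a_0 = 35: 35/1  (≤ bound)
a_1 = 1: 36/1  (≤ bound)
a_2 = 1: 71/2  (≤ bound)
a_3 = 3: 249/7  (> 3, stop)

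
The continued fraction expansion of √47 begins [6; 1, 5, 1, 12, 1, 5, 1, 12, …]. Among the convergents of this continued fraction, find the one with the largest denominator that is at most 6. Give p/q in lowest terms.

a_0 = 6: 6/1  (≤ bound)
a_1 = 1: 7/1  (≤ bound)
a_2 = 5: 41/6  (≤ bound)
a_3 = 1: 48/7  (> 6, stop)

41/6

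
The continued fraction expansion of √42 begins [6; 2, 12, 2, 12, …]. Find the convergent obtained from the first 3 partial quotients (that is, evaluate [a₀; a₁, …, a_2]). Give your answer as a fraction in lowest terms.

162/25

Start with 12.
2 + 1/(12/1) = 2 + 1/12 = 25/12
6 + 1/(25/12) = 6 + 12/25 = 162/25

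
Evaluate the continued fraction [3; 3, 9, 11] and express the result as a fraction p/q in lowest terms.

Work from the innermost term outward:
Start with 11.
9 + 1/(11/1) = 9 + 1/11 = 100/11
3 + 1/(100/11) = 3 + 11/100 = 311/100
3 + 1/(311/100) = 3 + 100/311 = 1033/311

1033/311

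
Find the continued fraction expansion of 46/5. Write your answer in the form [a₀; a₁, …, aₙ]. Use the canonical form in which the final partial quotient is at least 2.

Run the Euclidean algorithm, recording each quotient:
⌊46/5⌋ = 9, remainder 1
⌊5/1⌋ = 5, remainder 0

[9; 5]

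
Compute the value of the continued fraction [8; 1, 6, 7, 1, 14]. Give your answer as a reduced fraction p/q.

Start with 14.
1 + 1/(14/1) = 1 + 1/14 = 15/14
7 + 1/(15/14) = 7 + 14/15 = 119/15
6 + 1/(119/15) = 6 + 15/119 = 729/119
1 + 1/(729/119) = 1 + 119/729 = 848/729
8 + 1/(848/729) = 8 + 729/848 = 7513/848

7513/848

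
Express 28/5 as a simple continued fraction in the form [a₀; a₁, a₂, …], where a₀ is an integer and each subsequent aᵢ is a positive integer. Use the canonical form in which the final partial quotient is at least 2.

28 = 5·5 + 3, so a_0 = 5
5 = 1·3 + 2, so a_1 = 1
3 = 1·2 + 1, so a_2 = 1
2 = 2·1 + 0, so a_3 = 2

[5; 1, 1, 2]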